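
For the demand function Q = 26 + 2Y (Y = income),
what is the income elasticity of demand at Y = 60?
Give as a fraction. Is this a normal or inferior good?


dQ/dY = 2
At Y = 60: Q = 26 + 2*60 = 146
Ey = (dQ/dY)(Y/Q) = 2 * 60 / 146 = 60/73
Since Ey > 0, this is a normal good.

60/73 (normal good)


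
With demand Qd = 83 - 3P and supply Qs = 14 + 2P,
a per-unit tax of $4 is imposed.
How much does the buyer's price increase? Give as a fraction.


With a per-unit tax, the buyer's price increase depends on relative slopes.
Supply slope: d = 2, Demand slope: b = 3
Buyer's price increase = d * tax / (b + d)
= 2 * 4 / (3 + 2)
= 8 / 5 = 8/5

8/5


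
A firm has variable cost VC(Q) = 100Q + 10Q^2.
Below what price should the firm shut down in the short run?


AVC(Q) = VC(Q)/Q = 100 + 10Q
AVC is increasing in Q, so minimum AVC is at Q -> 0+.
Min AVC = 100
The firm should shut down if P < 100.

100


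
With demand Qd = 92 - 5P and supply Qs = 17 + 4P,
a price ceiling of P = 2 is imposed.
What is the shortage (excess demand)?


At P = 2:
Qd = 92 - 5*2 = 82
Qs = 17 + 4*2 = 25
Shortage = Qd - Qs = 82 - 25 = 57

57


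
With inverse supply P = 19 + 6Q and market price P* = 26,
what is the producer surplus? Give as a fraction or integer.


Minimum supply price (at Q=0): P_min = 19
Quantity supplied at P* = 26:
Q* = (26 - 19)/6 = 7/6
PS = (1/2) * Q* * (P* - P_min)
PS = (1/2) * 7/6 * (26 - 19)
PS = (1/2) * 7/6 * 7 = 49/12

49/12


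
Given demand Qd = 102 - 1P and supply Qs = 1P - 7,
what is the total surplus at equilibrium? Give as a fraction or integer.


Find equilibrium: 102 - 1P = 1P - 7
102 + 7 = 2P
P* = 109/2 = 109/2
Q* = 1*109/2 - 7 = 95/2
Inverse demand: P = 102 - Q/1, so P_max = 102
Inverse supply: P = 7 + Q/1, so P_min = 7
CS = (1/2) * 95/2 * (102 - 109/2) = 9025/8
PS = (1/2) * 95/2 * (109/2 - 7) = 9025/8
TS = CS + PS = 9025/8 + 9025/8 = 9025/4

9025/4


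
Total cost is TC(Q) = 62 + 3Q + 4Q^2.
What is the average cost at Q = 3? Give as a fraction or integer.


TC(3) = 62 + 3*3 + 4*3^2
TC(3) = 62 + 9 + 36 = 107
AC = TC/Q = 107/3 = 107/3

107/3


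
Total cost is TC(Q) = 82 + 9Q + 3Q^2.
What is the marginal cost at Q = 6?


MC = dTC/dQ = 9 + 2*3*Q
At Q = 6:
MC = 9 + 6*6
MC = 9 + 36 = 45

45


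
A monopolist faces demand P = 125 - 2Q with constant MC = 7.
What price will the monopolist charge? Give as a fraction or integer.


MR = 125 - 4Q
Set MR = MC: 125 - 4Q = 7
Q* = 59/2
Substitute into demand:
P* = 125 - 2*59/2 = 66

66


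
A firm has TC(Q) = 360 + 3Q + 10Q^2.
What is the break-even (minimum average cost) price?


AC(Q) = 360/Q + 3 + 10Q
To minimize: dAC/dQ = -360/Q^2 + 10 = 0
Q^2 = 360/10 = 36
Q* = 6
Min AC = 360/6 + 3 + 10*6
Min AC = 60 + 3 + 60 = 123

123


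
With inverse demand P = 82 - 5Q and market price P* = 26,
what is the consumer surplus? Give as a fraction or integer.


Maximum willingness to pay (at Q=0): P_max = 82
Quantity demanded at P* = 26:
Q* = (82 - 26)/5 = 56/5
CS = (1/2) * Q* * (P_max - P*)
CS = (1/2) * 56/5 * (82 - 26)
CS = (1/2) * 56/5 * 56 = 1568/5

1568/5


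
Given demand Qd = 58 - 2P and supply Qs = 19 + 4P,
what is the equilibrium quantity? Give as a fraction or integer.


First find equilibrium price:
58 - 2P = 19 + 4P
P* = 39/6 = 13/2
Then substitute into demand:
Q* = 58 - 2 * 13/2 = 45

45


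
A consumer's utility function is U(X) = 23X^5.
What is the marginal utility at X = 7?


MU = dU/dX = 23*5*X^(5-1)
MU = 115*X^4
At X = 7:
MU = 115 * 7^4
MU = 115 * 2401 = 276115

276115


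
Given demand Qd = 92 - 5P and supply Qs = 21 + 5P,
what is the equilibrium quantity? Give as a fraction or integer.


First find equilibrium price:
92 - 5P = 21 + 5P
P* = 71/10 = 71/10
Then substitute into demand:
Q* = 92 - 5 * 71/10 = 113/2

113/2


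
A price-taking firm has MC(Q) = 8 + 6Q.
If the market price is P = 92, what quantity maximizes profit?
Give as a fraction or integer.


In perfect competition, profit is maximized where P = MC.
92 = 8 + 6Q
84 = 6Q
Q* = 84/6 = 14

14


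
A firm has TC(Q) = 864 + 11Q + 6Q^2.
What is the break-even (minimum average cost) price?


AC(Q) = 864/Q + 11 + 6Q
To minimize: dAC/dQ = -864/Q^2 + 6 = 0
Q^2 = 864/6 = 144
Q* = 12
Min AC = 864/12 + 11 + 6*12
Min AC = 72 + 11 + 72 = 155

155


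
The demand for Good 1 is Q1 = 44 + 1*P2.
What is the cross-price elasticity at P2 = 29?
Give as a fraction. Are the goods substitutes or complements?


dQ1/dP2 = 1
At P2 = 29: Q1 = 44 + 1*29 = 73
Exy = (dQ1/dP2)(P2/Q1) = 1 * 29 / 73 = 29/73
Since Exy > 0, the goods are substitutes.

29/73 (substitutes)


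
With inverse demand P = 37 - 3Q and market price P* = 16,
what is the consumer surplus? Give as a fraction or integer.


Maximum willingness to pay (at Q=0): P_max = 37
Quantity demanded at P* = 16:
Q* = (37 - 16)/3 = 7
CS = (1/2) * Q* * (P_max - P*)
CS = (1/2) * 7 * (37 - 16)
CS = (1/2) * 7 * 21 = 147/2

147/2


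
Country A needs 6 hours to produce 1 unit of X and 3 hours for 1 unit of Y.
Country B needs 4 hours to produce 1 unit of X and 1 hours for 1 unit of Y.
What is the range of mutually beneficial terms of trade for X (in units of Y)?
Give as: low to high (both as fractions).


Opportunity cost of X for Country A = hours_X / hours_Y = 6/3 = 2 units of Y
Opportunity cost of X for Country B = hours_X / hours_Y = 4/1 = 4 units of Y
Terms of trade must be between the two opportunity costs.
Range: 2 to 4

2 to 4


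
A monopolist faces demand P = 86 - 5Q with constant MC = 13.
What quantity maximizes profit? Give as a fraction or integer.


TR = P*Q = (86 - 5Q)Q = 86Q - 5Q^2
MR = dTR/dQ = 86 - 10Q
Set MR = MC:
86 - 10Q = 13
73 = 10Q
Q* = 73/10 = 73/10

73/10


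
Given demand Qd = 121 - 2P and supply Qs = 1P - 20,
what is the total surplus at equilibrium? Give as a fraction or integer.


Find equilibrium: 121 - 2P = 1P - 20
121 + 20 = 3P
P* = 141/3 = 47
Q* = 1*47 - 20 = 27
Inverse demand: P = 121/2 - Q/2, so P_max = 121/2
Inverse supply: P = 20 + Q/1, so P_min = 20
CS = (1/2) * 27 * (121/2 - 47) = 729/4
PS = (1/2) * 27 * (47 - 20) = 729/2
TS = CS + PS = 729/4 + 729/2 = 2187/4

2187/4


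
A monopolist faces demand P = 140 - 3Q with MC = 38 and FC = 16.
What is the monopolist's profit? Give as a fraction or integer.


MR = MC: 140 - 6Q = 38
Q* = 17
P* = 140 - 3*17 = 89
Profit = (P* - MC)*Q* - FC
= (89 - 38)*17 - 16
= 51*17 - 16
= 867 - 16 = 851

851


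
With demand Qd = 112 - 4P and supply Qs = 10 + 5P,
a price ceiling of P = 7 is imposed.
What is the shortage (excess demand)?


At P = 7:
Qd = 112 - 4*7 = 84
Qs = 10 + 5*7 = 45
Shortage = Qd - Qs = 84 - 45 = 39

39


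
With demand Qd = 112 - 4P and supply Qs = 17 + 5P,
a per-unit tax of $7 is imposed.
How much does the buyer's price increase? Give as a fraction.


With a per-unit tax, the buyer's price increase depends on relative slopes.
Supply slope: d = 5, Demand slope: b = 4
Buyer's price increase = d * tax / (b + d)
= 5 * 7 / (4 + 5)
= 35 / 9 = 35/9

35/9


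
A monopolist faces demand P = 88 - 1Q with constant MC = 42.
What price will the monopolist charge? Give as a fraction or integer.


MR = 88 - 2Q
Set MR = MC: 88 - 2Q = 42
Q* = 23
Substitute into demand:
P* = 88 - 1*23 = 65

65


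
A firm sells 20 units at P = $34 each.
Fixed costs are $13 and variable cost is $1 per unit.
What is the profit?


Total Revenue = P * Q = 34 * 20 = $680
Total Cost = FC + VC*Q = 13 + 1*20 = $33
Profit = TR - TC = 680 - 33 = $647

$647


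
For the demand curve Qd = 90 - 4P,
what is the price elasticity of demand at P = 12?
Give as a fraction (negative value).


dQ/dP = -4
At P = 12: Q = 90 - 4*12 = 42
E = (dQ/dP)(P/Q) = (-4)(12/42) = -8/7

-8/7


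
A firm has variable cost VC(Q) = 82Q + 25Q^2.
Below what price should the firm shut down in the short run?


AVC(Q) = VC(Q)/Q = 82 + 25Q
AVC is increasing in Q, so minimum AVC is at Q -> 0+.
Min AVC = 82
The firm should shut down if P < 82.

82


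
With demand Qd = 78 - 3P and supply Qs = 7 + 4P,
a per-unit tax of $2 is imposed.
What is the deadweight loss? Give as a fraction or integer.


Pre-tax equilibrium quantity: Q* = 333/7
Post-tax equilibrium quantity: Q_tax = 309/7
Reduction in quantity: Q* - Q_tax = 24/7
DWL = (1/2) * tax * (Q* - Q_tax)
DWL = (1/2) * 2 * 24/7 = 24/7

24/7


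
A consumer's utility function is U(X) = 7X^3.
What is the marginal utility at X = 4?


MU = dU/dX = 7*3*X^(3-1)
MU = 21*X^2
At X = 4:
MU = 21 * 4^2
MU = 21 * 16 = 336

336


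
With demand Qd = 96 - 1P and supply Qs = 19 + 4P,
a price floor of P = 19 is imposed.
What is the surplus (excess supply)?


At P = 19:
Qd = 96 - 1*19 = 77
Qs = 19 + 4*19 = 95
Surplus = Qs - Qd = 95 - 77 = 18

18


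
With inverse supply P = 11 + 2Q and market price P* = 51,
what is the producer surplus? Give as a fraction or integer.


Minimum supply price (at Q=0): P_min = 11
Quantity supplied at P* = 51:
Q* = (51 - 11)/2 = 20
PS = (1/2) * Q* * (P* - P_min)
PS = (1/2) * 20 * (51 - 11)
PS = (1/2) * 20 * 40 = 400

400


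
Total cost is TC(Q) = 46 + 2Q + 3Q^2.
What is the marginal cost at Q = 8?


MC = dTC/dQ = 2 + 2*3*Q
At Q = 8:
MC = 2 + 6*8
MC = 2 + 48 = 50

50


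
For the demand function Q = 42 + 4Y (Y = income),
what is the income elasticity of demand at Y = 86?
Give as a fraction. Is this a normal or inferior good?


dQ/dY = 4
At Y = 86: Q = 42 + 4*86 = 386
Ey = (dQ/dY)(Y/Q) = 4 * 86 / 386 = 172/193
Since Ey > 0, this is a normal good.

172/193 (normal good)


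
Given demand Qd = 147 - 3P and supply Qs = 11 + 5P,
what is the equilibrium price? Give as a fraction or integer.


At equilibrium, Qd = Qs.
147 - 3P = 11 + 5P
147 - 11 = 3P + 5P
136 = 8P
P* = 136/8 = 17

17


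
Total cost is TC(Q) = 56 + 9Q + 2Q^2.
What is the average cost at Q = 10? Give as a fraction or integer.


TC(10) = 56 + 9*10 + 2*10^2
TC(10) = 56 + 90 + 200 = 346
AC = TC/Q = 346/10 = 173/5

173/5


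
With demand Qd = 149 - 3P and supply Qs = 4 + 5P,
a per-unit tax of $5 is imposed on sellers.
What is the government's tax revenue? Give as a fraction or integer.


With tax on sellers, new supply: Qs' = 4 + 5(P - 5)
= 5P - 21
New equilibrium quantity:
Q_new = 341/4
Tax revenue = tax * Q_new = 5 * 341/4 = 1705/4

1705/4


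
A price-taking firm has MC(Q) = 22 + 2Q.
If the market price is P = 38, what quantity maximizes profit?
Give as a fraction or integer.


In perfect competition, profit is maximized where P = MC.
38 = 22 + 2Q
16 = 2Q
Q* = 16/2 = 8

8


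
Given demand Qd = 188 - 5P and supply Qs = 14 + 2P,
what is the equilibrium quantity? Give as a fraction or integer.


First find equilibrium price:
188 - 5P = 14 + 2P
P* = 174/7 = 174/7
Then substitute into demand:
Q* = 188 - 5 * 174/7 = 446/7

446/7


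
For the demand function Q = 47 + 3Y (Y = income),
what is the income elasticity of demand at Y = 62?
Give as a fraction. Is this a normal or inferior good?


dQ/dY = 3
At Y = 62: Q = 47 + 3*62 = 233
Ey = (dQ/dY)(Y/Q) = 3 * 62 / 233 = 186/233
Since Ey > 0, this is a normal good.

186/233 (normal good)


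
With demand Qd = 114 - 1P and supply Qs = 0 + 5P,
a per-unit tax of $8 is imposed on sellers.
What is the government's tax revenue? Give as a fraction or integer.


With tax on sellers, new supply: Qs' = 0 + 5(P - 8)
= 5P - 40
New equilibrium quantity:
Q_new = 265/3
Tax revenue = tax * Q_new = 8 * 265/3 = 2120/3

2120/3


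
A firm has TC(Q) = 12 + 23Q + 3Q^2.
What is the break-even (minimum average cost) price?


AC(Q) = 12/Q + 23 + 3Q
To minimize: dAC/dQ = -12/Q^2 + 3 = 0
Q^2 = 12/3 = 4
Q* = 2
Min AC = 12/2 + 23 + 3*2
Min AC = 6 + 23 + 6 = 35

35


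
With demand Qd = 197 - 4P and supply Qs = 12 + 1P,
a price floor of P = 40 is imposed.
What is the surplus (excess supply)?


At P = 40:
Qd = 197 - 4*40 = 37
Qs = 12 + 1*40 = 52
Surplus = Qs - Qd = 52 - 37 = 15

15


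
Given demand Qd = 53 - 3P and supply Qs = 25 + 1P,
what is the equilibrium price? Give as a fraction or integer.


At equilibrium, Qd = Qs.
53 - 3P = 25 + 1P
53 - 25 = 3P + 1P
28 = 4P
P* = 28/4 = 7

7


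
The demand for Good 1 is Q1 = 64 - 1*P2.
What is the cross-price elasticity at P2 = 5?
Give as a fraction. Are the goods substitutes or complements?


dQ1/dP2 = -1
At P2 = 5: Q1 = 64 - 1*5 = 59
Exy = (dQ1/dP2)(P2/Q1) = -1 * 5 / 59 = -5/59
Since Exy < 0, the goods are complements.

-5/59 (complements)


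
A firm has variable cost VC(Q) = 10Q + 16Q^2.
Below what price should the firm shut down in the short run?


AVC(Q) = VC(Q)/Q = 10 + 16Q
AVC is increasing in Q, so minimum AVC is at Q -> 0+.
Min AVC = 10
The firm should shut down if P < 10.

10


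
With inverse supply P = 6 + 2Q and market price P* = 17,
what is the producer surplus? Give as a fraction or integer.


Minimum supply price (at Q=0): P_min = 6
Quantity supplied at P* = 17:
Q* = (17 - 6)/2 = 11/2
PS = (1/2) * Q* * (P* - P_min)
PS = (1/2) * 11/2 * (17 - 6)
PS = (1/2) * 11/2 * 11 = 121/4

121/4


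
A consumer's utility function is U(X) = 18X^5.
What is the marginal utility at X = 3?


MU = dU/dX = 18*5*X^(5-1)
MU = 90*X^4
At X = 3:
MU = 90 * 3^4
MU = 90 * 81 = 7290

7290


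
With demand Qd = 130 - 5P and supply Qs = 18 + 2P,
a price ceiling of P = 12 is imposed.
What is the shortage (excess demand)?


At P = 12:
Qd = 130 - 5*12 = 70
Qs = 18 + 2*12 = 42
Shortage = Qd - Qs = 70 - 42 = 28

28


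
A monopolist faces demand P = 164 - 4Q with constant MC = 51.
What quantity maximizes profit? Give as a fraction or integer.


TR = P*Q = (164 - 4Q)Q = 164Q - 4Q^2
MR = dTR/dQ = 164 - 8Q
Set MR = MC:
164 - 8Q = 51
113 = 8Q
Q* = 113/8 = 113/8

113/8


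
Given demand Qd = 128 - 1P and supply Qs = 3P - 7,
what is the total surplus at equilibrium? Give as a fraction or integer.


Find equilibrium: 128 - 1P = 3P - 7
128 + 7 = 4P
P* = 135/4 = 135/4
Q* = 3*135/4 - 7 = 377/4
Inverse demand: P = 128 - Q/1, so P_max = 128
Inverse supply: P = 7/3 + Q/3, so P_min = 7/3
CS = (1/2) * 377/4 * (128 - 135/4) = 142129/32
PS = (1/2) * 377/4 * (135/4 - 7/3) = 142129/96
TS = CS + PS = 142129/32 + 142129/96 = 142129/24

142129/24


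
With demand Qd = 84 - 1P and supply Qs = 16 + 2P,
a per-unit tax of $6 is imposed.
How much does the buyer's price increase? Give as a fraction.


With a per-unit tax, the buyer's price increase depends on relative slopes.
Supply slope: d = 2, Demand slope: b = 1
Buyer's price increase = d * tax / (b + d)
= 2 * 6 / (1 + 2)
= 12 / 3 = 4

4


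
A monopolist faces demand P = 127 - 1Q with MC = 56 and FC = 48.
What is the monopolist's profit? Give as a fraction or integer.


MR = MC: 127 - 2Q = 56
Q* = 71/2
P* = 127 - 1*71/2 = 183/2
Profit = (P* - MC)*Q* - FC
= (183/2 - 56)*71/2 - 48
= 71/2*71/2 - 48
= 5041/4 - 48 = 4849/4

4849/4


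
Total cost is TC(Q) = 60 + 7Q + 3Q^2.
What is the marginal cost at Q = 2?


MC = dTC/dQ = 7 + 2*3*Q
At Q = 2:
MC = 7 + 6*2
MC = 7 + 12 = 19

19


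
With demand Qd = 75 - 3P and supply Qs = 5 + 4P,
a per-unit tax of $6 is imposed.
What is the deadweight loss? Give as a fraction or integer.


Pre-tax equilibrium quantity: Q* = 45
Post-tax equilibrium quantity: Q_tax = 243/7
Reduction in quantity: Q* - Q_tax = 72/7
DWL = (1/2) * tax * (Q* - Q_tax)
DWL = (1/2) * 6 * 72/7 = 216/7

216/7


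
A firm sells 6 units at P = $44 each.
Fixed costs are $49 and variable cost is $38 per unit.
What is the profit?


Total Revenue = P * Q = 44 * 6 = $264
Total Cost = FC + VC*Q = 49 + 38*6 = $277
Profit = TR - TC = 264 - 277 = $-13

$-13


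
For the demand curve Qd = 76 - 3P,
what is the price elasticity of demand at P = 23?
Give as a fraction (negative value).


dQ/dP = -3
At P = 23: Q = 76 - 3*23 = 7
E = (dQ/dP)(P/Q) = (-3)(23/7) = -69/7

-69/7


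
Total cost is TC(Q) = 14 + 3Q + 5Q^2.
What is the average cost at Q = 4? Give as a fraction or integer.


TC(4) = 14 + 3*4 + 5*4^2
TC(4) = 14 + 12 + 80 = 106
AC = TC/Q = 106/4 = 53/2

53/2


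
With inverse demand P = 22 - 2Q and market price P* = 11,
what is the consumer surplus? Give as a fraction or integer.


Maximum willingness to pay (at Q=0): P_max = 22
Quantity demanded at P* = 11:
Q* = (22 - 11)/2 = 11/2
CS = (1/2) * Q* * (P_max - P*)
CS = (1/2) * 11/2 * (22 - 11)
CS = (1/2) * 11/2 * 11 = 121/4

121/4


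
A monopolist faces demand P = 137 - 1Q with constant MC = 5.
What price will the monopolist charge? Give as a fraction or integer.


MR = 137 - 2Q
Set MR = MC: 137 - 2Q = 5
Q* = 66
Substitute into demand:
P* = 137 - 1*66 = 71

71


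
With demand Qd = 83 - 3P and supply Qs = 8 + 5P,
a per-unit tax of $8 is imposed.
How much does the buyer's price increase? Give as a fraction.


With a per-unit tax, the buyer's price increase depends on relative slopes.
Supply slope: d = 5, Demand slope: b = 3
Buyer's price increase = d * tax / (b + d)
= 5 * 8 / (3 + 5)
= 40 / 8 = 5

5


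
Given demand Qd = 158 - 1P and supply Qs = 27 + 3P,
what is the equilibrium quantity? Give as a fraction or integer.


First find equilibrium price:
158 - 1P = 27 + 3P
P* = 131/4 = 131/4
Then substitute into demand:
Q* = 158 - 1 * 131/4 = 501/4

501/4


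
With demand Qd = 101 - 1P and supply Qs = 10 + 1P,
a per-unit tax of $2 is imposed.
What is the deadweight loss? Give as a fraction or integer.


Pre-tax equilibrium quantity: Q* = 111/2
Post-tax equilibrium quantity: Q_tax = 109/2
Reduction in quantity: Q* - Q_tax = 1
DWL = (1/2) * tax * (Q* - Q_tax)
DWL = (1/2) * 2 * 1 = 1

1


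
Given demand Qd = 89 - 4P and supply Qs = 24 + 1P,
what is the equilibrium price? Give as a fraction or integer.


At equilibrium, Qd = Qs.
89 - 4P = 24 + 1P
89 - 24 = 4P + 1P
65 = 5P
P* = 65/5 = 13

13


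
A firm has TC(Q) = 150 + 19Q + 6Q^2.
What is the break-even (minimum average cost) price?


AC(Q) = 150/Q + 19 + 6Q
To minimize: dAC/dQ = -150/Q^2 + 6 = 0
Q^2 = 150/6 = 25
Q* = 5
Min AC = 150/5 + 19 + 6*5
Min AC = 30 + 19 + 30 = 79

79


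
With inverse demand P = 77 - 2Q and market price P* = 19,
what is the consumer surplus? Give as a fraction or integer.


Maximum willingness to pay (at Q=0): P_max = 77
Quantity demanded at P* = 19:
Q* = (77 - 19)/2 = 29
CS = (1/2) * Q* * (P_max - P*)
CS = (1/2) * 29 * (77 - 19)
CS = (1/2) * 29 * 58 = 841

841


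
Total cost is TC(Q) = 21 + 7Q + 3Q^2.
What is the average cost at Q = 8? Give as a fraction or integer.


TC(8) = 21 + 7*8 + 3*8^2
TC(8) = 21 + 56 + 192 = 269
AC = TC/Q = 269/8 = 269/8

269/8


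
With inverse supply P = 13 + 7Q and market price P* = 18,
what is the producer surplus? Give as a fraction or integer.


Minimum supply price (at Q=0): P_min = 13
Quantity supplied at P* = 18:
Q* = (18 - 13)/7 = 5/7
PS = (1/2) * Q* * (P* - P_min)
PS = (1/2) * 5/7 * (18 - 13)
PS = (1/2) * 5/7 * 5 = 25/14

25/14


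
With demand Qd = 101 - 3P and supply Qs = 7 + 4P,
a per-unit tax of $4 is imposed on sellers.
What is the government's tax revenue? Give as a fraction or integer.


With tax on sellers, new supply: Qs' = 7 + 4(P - 4)
= 4P - 9
New equilibrium quantity:
Q_new = 377/7
Tax revenue = tax * Q_new = 4 * 377/7 = 1508/7

1508/7


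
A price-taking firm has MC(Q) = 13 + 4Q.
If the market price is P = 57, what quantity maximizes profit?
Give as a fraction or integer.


In perfect competition, profit is maximized where P = MC.
57 = 13 + 4Q
44 = 4Q
Q* = 44/4 = 11

11


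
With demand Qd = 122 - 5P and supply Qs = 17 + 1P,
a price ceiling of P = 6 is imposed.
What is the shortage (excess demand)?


At P = 6:
Qd = 122 - 5*6 = 92
Qs = 17 + 1*6 = 23
Shortage = Qd - Qs = 92 - 23 = 69

69


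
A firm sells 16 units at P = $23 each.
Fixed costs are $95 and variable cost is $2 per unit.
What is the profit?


Total Revenue = P * Q = 23 * 16 = $368
Total Cost = FC + VC*Q = 95 + 2*16 = $127
Profit = TR - TC = 368 - 127 = $241

$241


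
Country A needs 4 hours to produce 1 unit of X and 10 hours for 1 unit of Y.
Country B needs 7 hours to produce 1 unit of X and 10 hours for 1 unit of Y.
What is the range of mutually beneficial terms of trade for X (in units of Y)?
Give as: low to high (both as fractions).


Opportunity cost of X for Country A = hours_X / hours_Y = 4/10 = 2/5 units of Y
Opportunity cost of X for Country B = hours_X / hours_Y = 7/10 = 7/10 units of Y
Terms of trade must be between the two opportunity costs.
Range: 2/5 to 7/10

2/5 to 7/10


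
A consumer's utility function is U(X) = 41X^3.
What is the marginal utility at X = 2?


MU = dU/dX = 41*3*X^(3-1)
MU = 123*X^2
At X = 2:
MU = 123 * 2^2
MU = 123 * 4 = 492

492


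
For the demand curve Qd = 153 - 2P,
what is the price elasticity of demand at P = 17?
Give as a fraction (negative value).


dQ/dP = -2
At P = 17: Q = 153 - 2*17 = 119
E = (dQ/dP)(P/Q) = (-2)(17/119) = -2/7

-2/7


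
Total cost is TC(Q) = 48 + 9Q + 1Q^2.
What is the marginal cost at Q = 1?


MC = dTC/dQ = 9 + 2*1*Q
At Q = 1:
MC = 9 + 2*1
MC = 9 + 2 = 11

11


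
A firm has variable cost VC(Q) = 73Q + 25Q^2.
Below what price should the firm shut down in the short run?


AVC(Q) = VC(Q)/Q = 73 + 25Q
AVC is increasing in Q, so minimum AVC is at Q -> 0+.
Min AVC = 73
The firm should shut down if P < 73.

73


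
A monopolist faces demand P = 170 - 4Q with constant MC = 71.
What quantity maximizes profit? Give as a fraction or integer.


TR = P*Q = (170 - 4Q)Q = 170Q - 4Q^2
MR = dTR/dQ = 170 - 8Q
Set MR = MC:
170 - 8Q = 71
99 = 8Q
Q* = 99/8 = 99/8

99/8


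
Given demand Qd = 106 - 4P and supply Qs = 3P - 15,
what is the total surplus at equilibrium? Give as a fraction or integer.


Find equilibrium: 106 - 4P = 3P - 15
106 + 15 = 7P
P* = 121/7 = 121/7
Q* = 3*121/7 - 15 = 258/7
Inverse demand: P = 53/2 - Q/4, so P_max = 53/2
Inverse supply: P = 5 + Q/3, so P_min = 5
CS = (1/2) * 258/7 * (53/2 - 121/7) = 16641/98
PS = (1/2) * 258/7 * (121/7 - 5) = 11094/49
TS = CS + PS = 16641/98 + 11094/49 = 5547/14

5547/14


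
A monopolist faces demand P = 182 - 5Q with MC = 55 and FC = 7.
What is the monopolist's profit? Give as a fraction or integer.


MR = MC: 182 - 10Q = 55
Q* = 127/10
P* = 182 - 5*127/10 = 237/2
Profit = (P* - MC)*Q* - FC
= (237/2 - 55)*127/10 - 7
= 127/2*127/10 - 7
= 16129/20 - 7 = 15989/20

15989/20


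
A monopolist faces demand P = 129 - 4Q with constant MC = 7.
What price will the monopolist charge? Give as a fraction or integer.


MR = 129 - 8Q
Set MR = MC: 129 - 8Q = 7
Q* = 61/4
Substitute into demand:
P* = 129 - 4*61/4 = 68

68


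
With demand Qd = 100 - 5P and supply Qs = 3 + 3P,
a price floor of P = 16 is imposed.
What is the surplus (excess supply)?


At P = 16:
Qd = 100 - 5*16 = 20
Qs = 3 + 3*16 = 51
Surplus = Qs - Qd = 51 - 20 = 31

31


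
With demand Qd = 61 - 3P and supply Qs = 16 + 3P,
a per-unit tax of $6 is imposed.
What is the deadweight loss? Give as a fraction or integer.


Pre-tax equilibrium quantity: Q* = 77/2
Post-tax equilibrium quantity: Q_tax = 59/2
Reduction in quantity: Q* - Q_tax = 9
DWL = (1/2) * tax * (Q* - Q_tax)
DWL = (1/2) * 6 * 9 = 27

27


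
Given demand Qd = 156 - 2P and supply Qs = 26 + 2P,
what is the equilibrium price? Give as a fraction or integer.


At equilibrium, Qd = Qs.
156 - 2P = 26 + 2P
156 - 26 = 2P + 2P
130 = 4P
P* = 130/4 = 65/2

65/2


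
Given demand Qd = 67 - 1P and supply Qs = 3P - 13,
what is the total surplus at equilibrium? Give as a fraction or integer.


Find equilibrium: 67 - 1P = 3P - 13
67 + 13 = 4P
P* = 80/4 = 20
Q* = 3*20 - 13 = 47
Inverse demand: P = 67 - Q/1, so P_max = 67
Inverse supply: P = 13/3 + Q/3, so P_min = 13/3
CS = (1/2) * 47 * (67 - 20) = 2209/2
PS = (1/2) * 47 * (20 - 13/3) = 2209/6
TS = CS + PS = 2209/2 + 2209/6 = 4418/3

4418/3


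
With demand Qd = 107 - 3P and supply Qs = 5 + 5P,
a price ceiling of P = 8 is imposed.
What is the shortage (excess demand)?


At P = 8:
Qd = 107 - 3*8 = 83
Qs = 5 + 5*8 = 45
Shortage = Qd - Qs = 83 - 45 = 38

38


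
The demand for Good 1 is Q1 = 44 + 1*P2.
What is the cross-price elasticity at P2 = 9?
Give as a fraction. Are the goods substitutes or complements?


dQ1/dP2 = 1
At P2 = 9: Q1 = 44 + 1*9 = 53
Exy = (dQ1/dP2)(P2/Q1) = 1 * 9 / 53 = 9/53
Since Exy > 0, the goods are substitutes.

9/53 (substitutes)


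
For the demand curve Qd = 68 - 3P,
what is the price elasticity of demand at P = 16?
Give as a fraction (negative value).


dQ/dP = -3
At P = 16: Q = 68 - 3*16 = 20
E = (dQ/dP)(P/Q) = (-3)(16/20) = -12/5

-12/5


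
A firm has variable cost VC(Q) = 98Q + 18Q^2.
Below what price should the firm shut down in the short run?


AVC(Q) = VC(Q)/Q = 98 + 18Q
AVC is increasing in Q, so minimum AVC is at Q -> 0+.
Min AVC = 98
The firm should shut down if P < 98.

98


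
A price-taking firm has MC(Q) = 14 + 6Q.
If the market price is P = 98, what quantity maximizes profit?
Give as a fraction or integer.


In perfect competition, profit is maximized where P = MC.
98 = 14 + 6Q
84 = 6Q
Q* = 84/6 = 14

14


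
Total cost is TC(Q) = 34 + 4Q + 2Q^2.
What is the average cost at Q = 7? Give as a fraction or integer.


TC(7) = 34 + 4*7 + 2*7^2
TC(7) = 34 + 28 + 98 = 160
AC = TC/Q = 160/7 = 160/7

160/7


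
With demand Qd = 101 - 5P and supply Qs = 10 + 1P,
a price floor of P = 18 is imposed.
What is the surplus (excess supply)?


At P = 18:
Qd = 101 - 5*18 = 11
Qs = 10 + 1*18 = 28
Surplus = Qs - Qd = 28 - 11 = 17

17


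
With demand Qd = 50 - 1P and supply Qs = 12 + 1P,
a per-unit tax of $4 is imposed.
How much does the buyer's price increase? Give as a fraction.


With a per-unit tax, the buyer's price increase depends on relative slopes.
Supply slope: d = 1, Demand slope: b = 1
Buyer's price increase = d * tax / (b + d)
= 1 * 4 / (1 + 1)
= 4 / 2 = 2

2


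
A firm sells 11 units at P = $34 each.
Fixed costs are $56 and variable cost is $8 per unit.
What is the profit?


Total Revenue = P * Q = 34 * 11 = $374
Total Cost = FC + VC*Q = 56 + 8*11 = $144
Profit = TR - TC = 374 - 144 = $230

$230


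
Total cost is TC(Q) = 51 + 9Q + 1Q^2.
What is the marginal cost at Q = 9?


MC = dTC/dQ = 9 + 2*1*Q
At Q = 9:
MC = 9 + 2*9
MC = 9 + 18 = 27

27


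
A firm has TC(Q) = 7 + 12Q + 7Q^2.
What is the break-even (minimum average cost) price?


AC(Q) = 7/Q + 12 + 7Q
To minimize: dAC/dQ = -7/Q^2 + 7 = 0
Q^2 = 7/7 = 1
Q* = 1
Min AC = 7/1 + 12 + 7*1
Min AC = 7 + 12 + 7 = 26

26


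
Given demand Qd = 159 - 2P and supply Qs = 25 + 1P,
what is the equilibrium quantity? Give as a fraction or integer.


First find equilibrium price:
159 - 2P = 25 + 1P
P* = 134/3 = 134/3
Then substitute into demand:
Q* = 159 - 2 * 134/3 = 209/3

209/3


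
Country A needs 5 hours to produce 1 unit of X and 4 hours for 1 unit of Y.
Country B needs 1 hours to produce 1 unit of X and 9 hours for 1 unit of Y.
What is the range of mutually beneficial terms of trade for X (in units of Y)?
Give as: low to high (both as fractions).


Opportunity cost of X for Country A = hours_X / hours_Y = 5/4 = 5/4 units of Y
Opportunity cost of X for Country B = hours_X / hours_Y = 1/9 = 1/9 units of Y
Terms of trade must be between the two opportunity costs.
Range: 1/9 to 5/4

1/9 to 5/4


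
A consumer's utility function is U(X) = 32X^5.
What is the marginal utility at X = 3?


MU = dU/dX = 32*5*X^(5-1)
MU = 160*X^4
At X = 3:
MU = 160 * 3^4
MU = 160 * 81 = 12960

12960


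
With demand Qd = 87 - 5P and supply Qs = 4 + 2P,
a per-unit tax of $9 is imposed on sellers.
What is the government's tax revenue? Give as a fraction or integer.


With tax on sellers, new supply: Qs' = 4 + 2(P - 9)
= 2P - 14
New equilibrium quantity:
Q_new = 104/7
Tax revenue = tax * Q_new = 9 * 104/7 = 936/7

936/7


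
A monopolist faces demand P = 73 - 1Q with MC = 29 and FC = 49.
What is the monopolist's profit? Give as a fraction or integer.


MR = MC: 73 - 2Q = 29
Q* = 22
P* = 73 - 1*22 = 51
Profit = (P* - MC)*Q* - FC
= (51 - 29)*22 - 49
= 22*22 - 49
= 484 - 49 = 435

435


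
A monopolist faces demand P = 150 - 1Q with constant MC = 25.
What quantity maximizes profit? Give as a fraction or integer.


TR = P*Q = (150 - 1Q)Q = 150Q - 1Q^2
MR = dTR/dQ = 150 - 2Q
Set MR = MC:
150 - 2Q = 25
125 = 2Q
Q* = 125/2 = 125/2

125/2


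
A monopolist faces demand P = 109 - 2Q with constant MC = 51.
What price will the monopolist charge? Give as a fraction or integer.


MR = 109 - 4Q
Set MR = MC: 109 - 4Q = 51
Q* = 29/2
Substitute into demand:
P* = 109 - 2*29/2 = 80

80


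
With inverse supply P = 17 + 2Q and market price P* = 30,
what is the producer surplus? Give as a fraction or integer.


Minimum supply price (at Q=0): P_min = 17
Quantity supplied at P* = 30:
Q* = (30 - 17)/2 = 13/2
PS = (1/2) * Q* * (P* - P_min)
PS = (1/2) * 13/2 * (30 - 17)
PS = (1/2) * 13/2 * 13 = 169/4

169/4


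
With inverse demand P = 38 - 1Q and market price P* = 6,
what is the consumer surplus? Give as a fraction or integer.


Maximum willingness to pay (at Q=0): P_max = 38
Quantity demanded at P* = 6:
Q* = (38 - 6)/1 = 32
CS = (1/2) * Q* * (P_max - P*)
CS = (1/2) * 32 * (38 - 6)
CS = (1/2) * 32 * 32 = 512

512


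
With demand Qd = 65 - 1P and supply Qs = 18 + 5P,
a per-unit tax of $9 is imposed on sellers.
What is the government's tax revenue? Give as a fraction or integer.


With tax on sellers, new supply: Qs' = 18 + 5(P - 9)
= 5P - 27
New equilibrium quantity:
Q_new = 149/3
Tax revenue = tax * Q_new = 9 * 149/3 = 447

447


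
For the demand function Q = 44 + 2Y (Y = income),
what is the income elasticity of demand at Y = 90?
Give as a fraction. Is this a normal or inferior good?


dQ/dY = 2
At Y = 90: Q = 44 + 2*90 = 224
Ey = (dQ/dY)(Y/Q) = 2 * 90 / 224 = 45/56
Since Ey > 0, this is a normal good.

45/56 (normal good)


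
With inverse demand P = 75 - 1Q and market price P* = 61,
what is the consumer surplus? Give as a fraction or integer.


Maximum willingness to pay (at Q=0): P_max = 75
Quantity demanded at P* = 61:
Q* = (75 - 61)/1 = 14
CS = (1/2) * Q* * (P_max - P*)
CS = (1/2) * 14 * (75 - 61)
CS = (1/2) * 14 * 14 = 98

98


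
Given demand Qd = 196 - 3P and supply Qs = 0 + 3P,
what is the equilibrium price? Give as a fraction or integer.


At equilibrium, Qd = Qs.
196 - 3P = 0 + 3P
196 - 0 = 3P + 3P
196 = 6P
P* = 196/6 = 98/3

98/3


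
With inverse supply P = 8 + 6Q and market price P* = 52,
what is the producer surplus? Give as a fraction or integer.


Minimum supply price (at Q=0): P_min = 8
Quantity supplied at P* = 52:
Q* = (52 - 8)/6 = 22/3
PS = (1/2) * Q* * (P* - P_min)
PS = (1/2) * 22/3 * (52 - 8)
PS = (1/2) * 22/3 * 44 = 484/3

484/3


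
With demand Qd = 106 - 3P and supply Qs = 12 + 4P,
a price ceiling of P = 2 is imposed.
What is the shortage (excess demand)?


At P = 2:
Qd = 106 - 3*2 = 100
Qs = 12 + 4*2 = 20
Shortage = Qd - Qs = 100 - 20 = 80

80


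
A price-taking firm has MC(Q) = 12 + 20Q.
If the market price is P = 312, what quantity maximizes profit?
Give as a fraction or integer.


In perfect competition, profit is maximized where P = MC.
312 = 12 + 20Q
300 = 20Q
Q* = 300/20 = 15

15


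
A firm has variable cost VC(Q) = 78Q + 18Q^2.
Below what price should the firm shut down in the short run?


AVC(Q) = VC(Q)/Q = 78 + 18Q
AVC is increasing in Q, so minimum AVC is at Q -> 0+.
Min AVC = 78
The firm should shut down if P < 78.

78


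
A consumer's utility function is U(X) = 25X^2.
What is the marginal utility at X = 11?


MU = dU/dX = 25*2*X^(2-1)
MU = 50*X^1
At X = 11:
MU = 50 * 11^1
MU = 50 * 11 = 550

550


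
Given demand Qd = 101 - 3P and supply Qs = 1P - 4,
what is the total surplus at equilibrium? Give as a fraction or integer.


Find equilibrium: 101 - 3P = 1P - 4
101 + 4 = 4P
P* = 105/4 = 105/4
Q* = 1*105/4 - 4 = 89/4
Inverse demand: P = 101/3 - Q/3, so P_max = 101/3
Inverse supply: P = 4 + Q/1, so P_min = 4
CS = (1/2) * 89/4 * (101/3 - 105/4) = 7921/96
PS = (1/2) * 89/4 * (105/4 - 4) = 7921/32
TS = CS + PS = 7921/96 + 7921/32 = 7921/24

7921/24


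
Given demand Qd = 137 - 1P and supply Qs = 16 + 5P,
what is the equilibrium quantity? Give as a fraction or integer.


First find equilibrium price:
137 - 1P = 16 + 5P
P* = 121/6 = 121/6
Then substitute into demand:
Q* = 137 - 1 * 121/6 = 701/6

701/6


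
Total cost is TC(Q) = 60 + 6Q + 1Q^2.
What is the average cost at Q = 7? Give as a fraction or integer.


TC(7) = 60 + 6*7 + 1*7^2
TC(7) = 60 + 42 + 49 = 151
AC = TC/Q = 151/7 = 151/7

151/7


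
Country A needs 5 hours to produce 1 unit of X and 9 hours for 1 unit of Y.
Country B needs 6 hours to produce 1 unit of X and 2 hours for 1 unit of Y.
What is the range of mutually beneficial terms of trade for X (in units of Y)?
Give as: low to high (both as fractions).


Opportunity cost of X for Country A = hours_X / hours_Y = 5/9 = 5/9 units of Y
Opportunity cost of X for Country B = hours_X / hours_Y = 6/2 = 3 units of Y
Terms of trade must be between the two opportunity costs.
Range: 5/9 to 3

5/9 to 3


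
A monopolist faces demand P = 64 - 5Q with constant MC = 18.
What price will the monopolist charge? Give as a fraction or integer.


MR = 64 - 10Q
Set MR = MC: 64 - 10Q = 18
Q* = 23/5
Substitute into demand:
P* = 64 - 5*23/5 = 41

41


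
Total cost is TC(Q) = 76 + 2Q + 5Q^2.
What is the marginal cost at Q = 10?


MC = dTC/dQ = 2 + 2*5*Q
At Q = 10:
MC = 2 + 10*10
MC = 2 + 100 = 102

102


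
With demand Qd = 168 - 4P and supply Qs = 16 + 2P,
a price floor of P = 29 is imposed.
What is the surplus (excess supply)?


At P = 29:
Qd = 168 - 4*29 = 52
Qs = 16 + 2*29 = 74
Surplus = Qs - Qd = 74 - 52 = 22

22


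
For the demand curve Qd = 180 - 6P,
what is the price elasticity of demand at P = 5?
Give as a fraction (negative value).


dQ/dP = -6
At P = 5: Q = 180 - 6*5 = 150
E = (dQ/dP)(P/Q) = (-6)(5/150) = -1/5

-1/5


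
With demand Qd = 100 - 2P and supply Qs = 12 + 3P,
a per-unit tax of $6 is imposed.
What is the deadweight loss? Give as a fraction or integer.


Pre-tax equilibrium quantity: Q* = 324/5
Post-tax equilibrium quantity: Q_tax = 288/5
Reduction in quantity: Q* - Q_tax = 36/5
DWL = (1/2) * tax * (Q* - Q_tax)
DWL = (1/2) * 6 * 36/5 = 108/5

108/5


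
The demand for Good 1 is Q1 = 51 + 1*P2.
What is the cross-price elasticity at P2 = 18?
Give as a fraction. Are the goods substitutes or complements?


dQ1/dP2 = 1
At P2 = 18: Q1 = 51 + 1*18 = 69
Exy = (dQ1/dP2)(P2/Q1) = 1 * 18 / 69 = 6/23
Since Exy > 0, the goods are substitutes.

6/23 (substitutes)


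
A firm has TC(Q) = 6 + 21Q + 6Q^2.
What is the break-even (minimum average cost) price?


AC(Q) = 6/Q + 21 + 6Q
To minimize: dAC/dQ = -6/Q^2 + 6 = 0
Q^2 = 6/6 = 1
Q* = 1
Min AC = 6/1 + 21 + 6*1
Min AC = 6 + 21 + 6 = 33

33


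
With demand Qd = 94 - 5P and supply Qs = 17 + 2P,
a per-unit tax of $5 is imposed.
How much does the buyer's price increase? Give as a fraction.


With a per-unit tax, the buyer's price increase depends on relative slopes.
Supply slope: d = 2, Demand slope: b = 5
Buyer's price increase = d * tax / (b + d)
= 2 * 5 / (5 + 2)
= 10 / 7 = 10/7

10/7


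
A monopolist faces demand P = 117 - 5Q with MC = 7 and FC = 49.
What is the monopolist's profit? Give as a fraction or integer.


MR = MC: 117 - 10Q = 7
Q* = 11
P* = 117 - 5*11 = 62
Profit = (P* - MC)*Q* - FC
= (62 - 7)*11 - 49
= 55*11 - 49
= 605 - 49 = 556

556


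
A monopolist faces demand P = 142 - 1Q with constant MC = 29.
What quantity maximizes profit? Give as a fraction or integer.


TR = P*Q = (142 - 1Q)Q = 142Q - 1Q^2
MR = dTR/dQ = 142 - 2Q
Set MR = MC:
142 - 2Q = 29
113 = 2Q
Q* = 113/2 = 113/2

113/2


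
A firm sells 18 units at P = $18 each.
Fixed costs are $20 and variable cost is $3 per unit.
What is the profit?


Total Revenue = P * Q = 18 * 18 = $324
Total Cost = FC + VC*Q = 20 + 3*18 = $74
Profit = TR - TC = 324 - 74 = $250

$250


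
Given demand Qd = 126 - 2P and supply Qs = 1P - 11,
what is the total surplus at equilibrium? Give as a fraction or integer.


Find equilibrium: 126 - 2P = 1P - 11
126 + 11 = 3P
P* = 137/3 = 137/3
Q* = 1*137/3 - 11 = 104/3
Inverse demand: P = 63 - Q/2, so P_max = 63
Inverse supply: P = 11 + Q/1, so P_min = 11
CS = (1/2) * 104/3 * (63 - 137/3) = 2704/9
PS = (1/2) * 104/3 * (137/3 - 11) = 5408/9
TS = CS + PS = 2704/9 + 5408/9 = 2704/3

2704/3


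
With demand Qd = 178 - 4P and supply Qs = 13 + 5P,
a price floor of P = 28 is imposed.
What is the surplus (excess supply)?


At P = 28:
Qd = 178 - 4*28 = 66
Qs = 13 + 5*28 = 153
Surplus = Qs - Qd = 153 - 66 = 87

87


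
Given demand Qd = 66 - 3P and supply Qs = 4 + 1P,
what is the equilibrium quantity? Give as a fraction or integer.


First find equilibrium price:
66 - 3P = 4 + 1P
P* = 62/4 = 31/2
Then substitute into demand:
Q* = 66 - 3 * 31/2 = 39/2

39/2


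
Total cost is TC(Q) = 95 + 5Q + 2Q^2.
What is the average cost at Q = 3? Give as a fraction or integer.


TC(3) = 95 + 5*3 + 2*3^2
TC(3) = 95 + 15 + 18 = 128
AC = TC/Q = 128/3 = 128/3

128/3


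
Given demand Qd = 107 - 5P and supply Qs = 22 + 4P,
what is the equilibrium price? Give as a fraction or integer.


At equilibrium, Qd = Qs.
107 - 5P = 22 + 4P
107 - 22 = 5P + 4P
85 = 9P
P* = 85/9 = 85/9

85/9


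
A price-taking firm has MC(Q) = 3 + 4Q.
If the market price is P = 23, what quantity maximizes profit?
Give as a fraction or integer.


In perfect competition, profit is maximized where P = MC.
23 = 3 + 4Q
20 = 4Q
Q* = 20/4 = 5

5


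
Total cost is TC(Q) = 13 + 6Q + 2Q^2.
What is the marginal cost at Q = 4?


MC = dTC/dQ = 6 + 2*2*Q
At Q = 4:
MC = 6 + 4*4
MC = 6 + 16 = 22

22


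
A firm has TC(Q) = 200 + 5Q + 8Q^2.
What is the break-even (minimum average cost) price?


AC(Q) = 200/Q + 5 + 8Q
To minimize: dAC/dQ = -200/Q^2 + 8 = 0
Q^2 = 200/8 = 25
Q* = 5
Min AC = 200/5 + 5 + 8*5
Min AC = 40 + 5 + 40 = 85

85


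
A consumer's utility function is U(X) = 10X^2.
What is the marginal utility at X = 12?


MU = dU/dX = 10*2*X^(2-1)
MU = 20*X^1
At X = 12:
MU = 20 * 12^1
MU = 20 * 12 = 240

240


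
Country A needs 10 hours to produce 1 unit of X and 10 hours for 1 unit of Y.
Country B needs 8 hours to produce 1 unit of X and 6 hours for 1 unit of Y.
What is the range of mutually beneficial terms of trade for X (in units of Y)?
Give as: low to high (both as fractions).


Opportunity cost of X for Country A = hours_X / hours_Y = 10/10 = 1 units of Y
Opportunity cost of X for Country B = hours_X / hours_Y = 8/6 = 4/3 units of Y
Terms of trade must be between the two opportunity costs.
Range: 1 to 4/3

1 to 4/3


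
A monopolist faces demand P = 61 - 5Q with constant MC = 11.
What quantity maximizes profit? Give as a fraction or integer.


TR = P*Q = (61 - 5Q)Q = 61Q - 5Q^2
MR = dTR/dQ = 61 - 10Q
Set MR = MC:
61 - 10Q = 11
50 = 10Q
Q* = 50/10 = 5

5


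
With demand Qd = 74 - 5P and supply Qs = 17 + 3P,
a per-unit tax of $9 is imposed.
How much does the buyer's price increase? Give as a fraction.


With a per-unit tax, the buyer's price increase depends on relative slopes.
Supply slope: d = 3, Demand slope: b = 5
Buyer's price increase = d * tax / (b + d)
= 3 * 9 / (5 + 3)
= 27 / 8 = 27/8

27/8


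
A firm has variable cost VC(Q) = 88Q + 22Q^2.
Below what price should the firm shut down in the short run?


AVC(Q) = VC(Q)/Q = 88 + 22Q
AVC is increasing in Q, so minimum AVC is at Q -> 0+.
Min AVC = 88
The firm should shut down if P < 88.

88


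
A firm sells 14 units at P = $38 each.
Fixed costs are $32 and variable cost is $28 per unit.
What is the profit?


Total Revenue = P * Q = 38 * 14 = $532
Total Cost = FC + VC*Q = 32 + 28*14 = $424
Profit = TR - TC = 532 - 424 = $108

$108


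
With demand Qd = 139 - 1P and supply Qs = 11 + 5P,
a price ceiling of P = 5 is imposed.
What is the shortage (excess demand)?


At P = 5:
Qd = 139 - 1*5 = 134
Qs = 11 + 5*5 = 36
Shortage = Qd - Qs = 134 - 36 = 98

98
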